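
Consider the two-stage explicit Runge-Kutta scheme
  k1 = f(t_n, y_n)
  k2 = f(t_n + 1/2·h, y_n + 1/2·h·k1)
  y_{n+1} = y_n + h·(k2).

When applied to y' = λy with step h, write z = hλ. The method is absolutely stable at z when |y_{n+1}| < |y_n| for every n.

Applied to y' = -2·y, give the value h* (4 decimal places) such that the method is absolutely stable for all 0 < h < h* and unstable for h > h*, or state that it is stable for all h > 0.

(-2.0000,0); λ=-2 ⇒ h* = (2)/2 = 1.0000.

On y'=λy, z=hλ:
  k1=λy_n ⇒ h·k1=z·y_n;  k2=λ(1+1/2z)y_n ⇒ h·k2=z(1+1/2z)y_n
  y_{n+1}/y_n = 1 + z(1+1/2z) = 1 + z + 1/2z²
  Hence R(z) = 1 + z + 1/2z².

Find x<0 with |R(x)|<1.
x=-0.9: |R|=0.5050
R=1: x+1/2x²=0 ⇒ x=−2=-2.0000; min R=1−1/(4·1/2)=0.5000>−1
Confirm numerically:
  x=-1.876: |R|=0.88369 <1
  x=-1.660: |R|=0.71780 <1
  x=-1.486: |R|=0.61810 <1
  x=-2.505: |R|=1.63251 >1
  x=-2.337: |R|=1.39378 >1
  x=-2.310: |R|=1.35805 >1
Stable set (-2.0000, 0).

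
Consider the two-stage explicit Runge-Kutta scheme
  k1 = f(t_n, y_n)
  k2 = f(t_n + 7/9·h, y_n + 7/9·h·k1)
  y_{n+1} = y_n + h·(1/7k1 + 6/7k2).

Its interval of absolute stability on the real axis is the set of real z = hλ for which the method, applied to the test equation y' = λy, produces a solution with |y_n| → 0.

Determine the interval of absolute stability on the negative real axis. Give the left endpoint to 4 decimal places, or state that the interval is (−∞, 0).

z∈(-1.5000,0).

Set f=λy, z=hλ:
  k1=λy_n ⇒ h·k1=z·y_n;  k2=λ(1+7/9z)y_n ⇒ h·k2=z(1+7/9z)y_n
  y_{n+1}/y_n = 1 + 1/7z + 6/7z(1+7/9z) = 1 + z + 2/3z²
  ⇒ R(z) = 1 + z + 2/3z².

Boundary: |R(x)|=1, x<0.
x=-0.87: |R|=0.6346
R=1: x+2/3x²=0 ⇒ x=−3/2=-1.5000; min R=1−1/(4·2/3)=0.6250>−1
Confirm numerically:
  x=-1.279: |R|=0.81156 <1
  x=-0.986: |R|=0.66213 <1
  x=-0.972: |R|=0.65786 <1
  x=-0.924: |R|=0.64518 <1
  x=-2.044: |R|=1.74129 >1
  x=-1.763: |R|=1.30911 >1
  x=-1.604: |R|=1.11121 >1
Interval (-1.5000, 0).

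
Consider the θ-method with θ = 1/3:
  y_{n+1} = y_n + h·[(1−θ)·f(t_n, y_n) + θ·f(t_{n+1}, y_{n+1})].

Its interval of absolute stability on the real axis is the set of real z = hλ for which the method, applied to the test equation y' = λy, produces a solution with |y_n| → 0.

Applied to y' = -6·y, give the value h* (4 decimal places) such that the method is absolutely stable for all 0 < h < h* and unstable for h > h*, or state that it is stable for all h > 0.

(-6.0000,0); λ=-6 ⇒ h* = (6)/6 = 1.0000.

With y'=λy (z=hλ):
  y_{n+1} = y_n + z·[2/3·y_n + 1/3·y_{n+1}] ⇒ (1 − 1/3z)y_{n+1} = (1 + 2/3z)y_n
  Hence R(z) = (1 + 2/3z)/(1 − 1/3z).

Find x<0 with |R(x)|<1.
x=-1.26: |R|=0.1127
R=−1: 1+2/3x = −1+1/3x ⇒ -1/3x=2 ⇒ x=2/(-1/3)=-6.0000
Confirm numerically:
  x=-4.986: |R|=0.87303 <1
  x=-4.211: |R|=0.75191 <1
  x=-3.833: |R|=0.68286 <1
  x=-2.832: |R|=0.45679 <1
  x=-6.147: |R|=1.01607 >1
  x=-6.122: |R|=1.01337 >1
So |R|<1 on (-6.0000, 0).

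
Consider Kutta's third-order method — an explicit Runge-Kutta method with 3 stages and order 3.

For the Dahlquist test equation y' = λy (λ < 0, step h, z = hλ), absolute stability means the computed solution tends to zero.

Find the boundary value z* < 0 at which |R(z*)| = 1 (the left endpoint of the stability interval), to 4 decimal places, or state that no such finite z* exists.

left endpoint -2.5127.

Set f=λy, z=hλ:
  order 3, 3-stage ⇒ R(z)=1+z+z^2/2+z^3/6
  (e.g. R(-0.35)=0.70410, |R|=0.70410)

Need |R(x)|<1, x<0.
x=-0.35: |R|=0.7041
|R(-2.55)|=1.0623 |R(-2.13)|=0.4721 |R(-0.76)|=0.4556
Bisect:
  x_lo=-3.1583 |R|=2.4215  x_hi=-0.3931 |R|=0.6740
  mid=-1.77573 |R|=0.13233 →hi
  mid=-2.46703 |R|=0.92639 →hi
  mid=-2.81268 |R|=1.56568 →lo
  mid=-2.63985 |R|=1.22155 →lo
  mid=-2.55344 |R|=1.06817 →lo
  mid=-2.51023 |R|=0.99587 →hi
  mid=-2.53184 |R|=1.03167 →lo
  ...
  [-2.51276,-2.51260] ⇒ x*=-2.5127
Stable set (-2.5127, 0).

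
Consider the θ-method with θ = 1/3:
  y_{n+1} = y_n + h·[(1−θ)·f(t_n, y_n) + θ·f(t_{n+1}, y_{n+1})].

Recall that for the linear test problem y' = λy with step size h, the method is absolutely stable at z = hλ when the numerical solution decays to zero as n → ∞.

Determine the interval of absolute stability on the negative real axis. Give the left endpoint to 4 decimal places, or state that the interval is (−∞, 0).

With y'=λy (z=hλ):
  y_{n+1} = y_n + z·[2/3·y_n + 1/3·y_{n+1}] ⇒ (1 − 1/3z)y_{n+1} = (1 + 2/3z)y_n
  ⇒ R(z) = (1 + 2/3z)/(1 − 1/3z).

Boundary: |R(x)|=1, x<0.
x=-1.49: |R|=0.0045
R=−1: 1+2/3x = −1+1/3x ⇒ -1/3x=2 ⇒ x=2/(-1/3)=-6.0000
Confirm numerically:
  x=-5.129: |R|=0.89285 <1
  x=-4.564: |R|=0.81015 <1
  x=-4.525: |R|=0.80399 <1
  x=-4.281: |R|=0.76391 <1
  x=-6.550: |R|=1.05759 >1
  x=-6.533: |R|=1.05591 >1
  x=-6.275: |R|=1.02965 >1
Stable set (-6.0000, 0).

z∈(-6.0000,0).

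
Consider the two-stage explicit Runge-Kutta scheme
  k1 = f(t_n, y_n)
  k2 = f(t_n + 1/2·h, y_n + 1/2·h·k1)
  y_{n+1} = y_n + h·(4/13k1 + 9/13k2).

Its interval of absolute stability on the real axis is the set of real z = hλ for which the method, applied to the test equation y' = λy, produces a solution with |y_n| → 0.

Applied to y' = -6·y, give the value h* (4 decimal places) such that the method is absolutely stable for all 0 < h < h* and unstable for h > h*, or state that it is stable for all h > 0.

(-2.8889,0); λ=-6 ⇒ h* = (26/9)/6 = 0.4815.

On y'=λy, z=hλ:
  k1=λy_n ⇒ h·k1=z·y_n;  k2=λ(1+1/2z)y_n ⇒ h·k2=z(1+1/2z)y_n
  y_{n+1}/y_n = 1 + 4/13z + 9/13z(1+1/2z) = 1 + z + 9/26z²
  Hence R(z) = 1 + z + 9/26z².

Need |R(x)|<1, x<0.
x=-1.73: |R|=0.3060
R=1: x+9/26x²=0 ⇒ x=−26/9=-2.8889; min R=1−1/(4·9/26)=0.2778>−1
Confirm numerically:
  x=-2.721: |R|=0.84187 <1
  x=-1.629: |R|=0.28957 <1
  x=-1.568: |R|=0.28306 <1
  x=-3.397: |R|=1.59748 >1
  x=-3.141: |R|=1.27411 >1
So |R|<1 on (-2.8889, 0).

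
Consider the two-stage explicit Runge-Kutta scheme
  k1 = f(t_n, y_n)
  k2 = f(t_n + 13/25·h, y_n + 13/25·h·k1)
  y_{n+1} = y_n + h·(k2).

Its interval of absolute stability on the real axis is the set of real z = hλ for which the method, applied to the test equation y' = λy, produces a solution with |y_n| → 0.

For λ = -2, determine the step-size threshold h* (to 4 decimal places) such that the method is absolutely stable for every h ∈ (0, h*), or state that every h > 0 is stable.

Set f=λy, z=hλ:
  k1=λy_n ⇒ h·k1=z·y_n;  k2=λ(1+13/25z)y_n ⇒ h·k2=z(1+13/25z)y_n
  y_{n+1}/y_n = 1 + z(1+13/25z) = 1 + z + 13/25z²
  R(z) = 1 + z + 13/25z².

Need |R(x)|<1, x<0.
x=-0.5: |R|=0.6300
R=1: x+13/25x²=0 ⇒ x=−25/13=-1.9231; min R=1−1/(4·13/25)=0.5192>−1
Confirm numerically:
  x=-1.226: |R|=0.55560 <1
  x=-1.002: |R|=0.52008 <1
  x=-0.777: |R|=0.53694 <1
  x=-2.514: |R|=1.77250 >1
  x=-2.287: |R|=1.43279 >1
Stable set (-1.9231, 0).

(-1.9231,0); λ=-2 ⇒ h* = (25/13)/2 = 0.9615.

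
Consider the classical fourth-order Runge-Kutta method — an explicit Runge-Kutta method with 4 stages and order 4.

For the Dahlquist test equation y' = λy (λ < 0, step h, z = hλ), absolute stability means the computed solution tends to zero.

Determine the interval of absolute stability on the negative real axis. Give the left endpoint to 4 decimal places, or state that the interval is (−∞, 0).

z∈(-2.7853,0).

Set f=λy, z=hλ:
  order 4, 4-stage ⇒ R(z)=1+z+z^2/2+z^3/6+z^4/24
  (e.g. R(-1.54)=0.27144, |R|=0.27144)

Solve |R(x)|<1 on ℝ⁻.
x=-1.54: |R|=0.2714
|R(-2.51)|=0.6583 |R(-2.45)|=0.6015 |R(-1.55)|=0.2711
Bisect:
  x_lo=-3.2026 |R|=1.8343  x_hi=-0.3503 |R|=0.7045
  mid=-1.77643 |R|=0.28204 →hi
  mid=-2.48950 |R|=0.63825 →hi
  mid=-2.84604 |R|=1.09551 →lo
  mid=-2.66777 |R|=0.83679 →hi
  mid=-2.75690 |R|=0.95803 →hi
  mid=-2.80147 |R|=1.02467 →lo
  mid=-2.77919 |R|=0.99083 →hi
  ...
  [-2.78545,-2.78528] ⇒ x*=-2.7853
Stable set (-2.7853, 0).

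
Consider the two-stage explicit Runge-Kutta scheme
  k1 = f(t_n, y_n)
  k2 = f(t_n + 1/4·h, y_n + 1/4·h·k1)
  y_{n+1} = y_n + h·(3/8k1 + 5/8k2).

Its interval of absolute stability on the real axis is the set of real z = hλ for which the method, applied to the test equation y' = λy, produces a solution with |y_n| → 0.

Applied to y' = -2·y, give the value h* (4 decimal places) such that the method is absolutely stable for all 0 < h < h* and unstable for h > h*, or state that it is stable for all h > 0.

Set f=λy, z=hλ:
  k1=λy_n ⇒ h·k1=z·y_n;  k2=λ(1+1/4z)y_n ⇒ h·k2=z(1+1/4z)y_n
  y_{n+1}/y_n = 1 + 3/8z + 5/8z(1+1/4z) = 1 + z + 5/32z²
  Hence R(z) = 1 + z + 5/32z².

Need |R(x)|<1, x<0.
x=-1.11: |R|=0.0825
R=1: x+5/32x²=0 ⇒ x=−32/5=-6.4000; min R=1−1/(4·5/32)=-0.6000>−1
Confirm numerically:
  x=-5.502: |R|=0.22800 <1
  x=-4.859: |R|=0.16996 <1
  x=-3.891: |R|=0.52539 <1
  x=-6.937: |R|=1.58206 >1
  x=-6.639: |R|=1.24793 >1
Stable set (-6.4000, 0).

(-6.4000,0); λ=-2 ⇒ h* = (32/5)/2 = 3.2000.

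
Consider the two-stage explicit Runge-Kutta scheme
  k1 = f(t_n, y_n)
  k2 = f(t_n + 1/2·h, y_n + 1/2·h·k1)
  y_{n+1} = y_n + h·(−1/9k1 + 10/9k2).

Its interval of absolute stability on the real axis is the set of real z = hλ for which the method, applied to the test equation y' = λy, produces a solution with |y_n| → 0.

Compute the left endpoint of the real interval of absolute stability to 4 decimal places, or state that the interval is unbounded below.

On y'=λy, z=hλ:
  k1=λy_n ⇒ h·k1=z·y_n;  k2=λ(1+1/2z)y_n ⇒ h·k2=z(1+1/2z)y_n
  y_{n+1}/y_n = 1 − 1/9z + 10/9z(1+1/2z) = 1 + z + 5/9z²
  ⇒ R(z) = 1 + z + 5/9z².

Find x<0 with |R(x)|<1.
x=-1.61: |R|=0.8301
R=1: x+5/9x²=0 ⇒ x=−9/5=-1.8000; min R=1−1/(4·5/9)=0.5500>−1
Confirm numerically:
  x=-1.756: |R|=0.95708 <1
  x=-1.430: |R|=0.70606 <1
  x=-1.308: |R|=0.64248 <1
  x=-0.801: |R|=0.55544 <1
  x=-2.241: |R|=1.54905 >1
  x=-2.032: |R|=1.26190 >1
  x=-1.894: |R|=1.09891 >1
Stable set (-1.8000, 0).

left endpoint -1.8000.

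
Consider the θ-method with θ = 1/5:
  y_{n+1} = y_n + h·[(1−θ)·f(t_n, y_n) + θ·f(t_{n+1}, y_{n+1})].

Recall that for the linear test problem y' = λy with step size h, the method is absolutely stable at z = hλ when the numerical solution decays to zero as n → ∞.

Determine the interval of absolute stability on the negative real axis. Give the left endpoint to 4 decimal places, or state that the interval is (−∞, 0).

(-3.3333, 0).

Test eqn y'=λy, z=hλ:
  y_{n+1} = y_n + z·[4/5·y_n + 1/5·y_{n+1}] ⇒ (1 − 1/5z)y_{n+1} = (1 + 4/5z)y_n
  so R(z) = (1 + 4/5z)/(1 − 1/5z).

Solve |R(x)|<1 on ℝ⁻.
x=-0.35: |R|=0.6729
R=−1: 1+4/5x = −1+1/5x ⇒ -3/5x=2 ⇒ x=2/(-3/5)=-3.3333
Confirm numerically:
  x=-2.828: |R|=0.80634 <1
  x=-2.525: |R|=0.67774 <1
  x=-2.391: |R|=0.61751 <1
  x=-1.832: |R|=0.34075 <1
  x=-3.646: |R|=1.10849 >1
  x=-3.592: |R|=1.09032 >1
Interval (-3.3333, 0).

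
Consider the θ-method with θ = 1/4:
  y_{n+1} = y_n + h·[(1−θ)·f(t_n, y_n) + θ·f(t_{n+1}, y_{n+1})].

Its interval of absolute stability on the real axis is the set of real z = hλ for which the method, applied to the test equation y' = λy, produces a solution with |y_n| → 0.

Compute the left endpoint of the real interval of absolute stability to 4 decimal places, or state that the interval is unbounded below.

left endpoint -4.0000.

On y'=λy, z=hλ:
  y_{n+1} = y_n + z·[3/4·y_n + 1/4·y_{n+1}] ⇒ (1 − 1/4z)y_{n+1} = (1 + 3/4z)y_n
  so R(z) = (1 + 3/4z)/(1 − 1/4z).

Boundary: |R(x)|=1, x<0.
x=-1.44: |R|=0.0588
R=−1: 1+3/4x = −1+1/4x ⇒ -1/2x=2 ⇒ x=2/(-1/2)=-4.0000
Confirm numerically:
  x=-3.579: |R|=0.88890 <1
  x=-2.801: |R|=0.64740 <1
  x=-2.706: |R|=0.61408 <1
  x=-2.444: |R|=0.51707 <1
  x=-4.551: |R|=1.12887 >1
  x=-4.310: |R|=1.07461 >1
Stable set (-4.0000, 0).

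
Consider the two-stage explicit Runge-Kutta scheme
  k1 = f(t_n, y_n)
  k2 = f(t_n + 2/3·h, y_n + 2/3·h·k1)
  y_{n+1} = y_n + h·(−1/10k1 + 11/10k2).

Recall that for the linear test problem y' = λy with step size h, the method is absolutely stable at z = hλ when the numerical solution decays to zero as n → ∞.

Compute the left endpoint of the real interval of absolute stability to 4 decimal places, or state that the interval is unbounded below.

Test eqn y'=λy, z=hλ:
  k1=λy_n ⇒ h·k1=z·y_n;  k2=λ(1+2/3z)y_n ⇒ h·k2=z(1+2/3z)y_n
  y_{n+1}/y_n = 1 − 1/10z + 11/10z(1+2/3z) = 1 + z + 11/15z²
  so R(z) = 1 + z + 11/15z².

Find x<0 with |R(x)|<1.
x=-0.32: |R|=0.7551
R=1: x+11/15x²=0 ⇒ x=−15/11=-1.3636; min R=1−1/(4·11/15)=0.6591>−1
Confirm numerically:
  x=-1.305: |R|=0.94388 <1
  x=-1.025: |R|=0.74546 <1
  x=-0.919: |R|=0.70034 <1
  x=-1.650: |R|=1.34650 >1
  x=-1.385: |R|=1.02170 >1
Stable set (-1.3636, 0).

left endpoint -1.3636.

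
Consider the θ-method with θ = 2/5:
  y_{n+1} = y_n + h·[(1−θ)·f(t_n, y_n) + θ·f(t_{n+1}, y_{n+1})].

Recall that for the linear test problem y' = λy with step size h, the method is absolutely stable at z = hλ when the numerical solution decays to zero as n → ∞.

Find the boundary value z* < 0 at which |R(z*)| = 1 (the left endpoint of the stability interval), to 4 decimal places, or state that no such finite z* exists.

On y'=λy, z=hλ:
  y_{n+1} = y_n + z·[3/5·y_n + 2/5·y_{n+1}] ⇒ (1 − 2/5z)y_{n+1} = (1 + 3/5z)y_n
  R(z) = (1 + 3/5z)/(1 − 2/5z).

Solve |R(x)|<1 on ℝ⁻.
x=-0.31: |R|=0.7242
R=−1: 1+3/5x = −1+2/5x ⇒ -1/5x=2 ⇒ x=2/(-1/5)=-10.0000
Confirm numerically:
  x=-5.474: |R|=0.71620 <1
  x=-5.136: |R|=0.68151 <1
  x=-4.402: |R|=0.59447 <1
  x=-10.523: |R|=1.02008 >1
  x=-10.265: |R|=1.01038 >1
  x=-10.044: |R|=1.00175 >1
Stable set (-10.0000, 0).

left endpoint -10.0000.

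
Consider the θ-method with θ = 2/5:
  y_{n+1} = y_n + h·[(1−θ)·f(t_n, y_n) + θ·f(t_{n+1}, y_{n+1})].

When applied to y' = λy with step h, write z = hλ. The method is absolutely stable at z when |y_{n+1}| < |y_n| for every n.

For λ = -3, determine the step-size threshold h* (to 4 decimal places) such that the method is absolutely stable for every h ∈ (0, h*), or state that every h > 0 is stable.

(-10.0000,0); λ=-3 ⇒ h* = (10)/3 = 3.3333.

Set f=λy, z=hλ:
  y_{n+1} = y_n + z·[3/5·y_n + 2/5·y_{n+1}] ⇒ (1 − 2/5z)y_{n+1} = (1 + 3/5z)y_n
  so R(z) = (1 + 3/5z)/(1 − 2/5z).

Find x<0 with |R(x)|<1.
x=-1.2: |R|=0.1892
R=−1: 1+3/5x = −1+2/5x ⇒ -1/5x=2 ⇒ x=2/(-1/5)=-10.0000
Confirm numerically:
  x=-9.476: |R|=0.97812 <1
  x=-7.772: |R|=0.89155 <1
  x=-5.227: |R|=0.69115 <1
  x=-10.552: |R|=1.02115 >1
  x=-10.146: |R|=1.00577 >1
  x=-10.112: |R|=1.00444 >1
So |R|<1 on (-10.0000, 0).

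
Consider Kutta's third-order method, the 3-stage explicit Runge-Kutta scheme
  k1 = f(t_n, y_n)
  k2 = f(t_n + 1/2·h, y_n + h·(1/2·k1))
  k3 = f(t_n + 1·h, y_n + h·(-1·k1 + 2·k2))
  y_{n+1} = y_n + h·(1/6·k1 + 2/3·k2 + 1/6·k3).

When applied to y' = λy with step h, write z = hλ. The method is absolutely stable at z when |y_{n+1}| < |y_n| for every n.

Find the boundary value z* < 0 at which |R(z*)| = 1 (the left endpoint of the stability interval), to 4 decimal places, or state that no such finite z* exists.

Set f=λy, z=hλ:
  order 3, 3-stage ⇒ R(z)=1+z+z^2/2+z^3/6
  (e.g. R(-1.49)=0.06873, |R|=0.06873)

Boundary: |R(x)|=1, x<0.
x=-1.49: |R|=0.0687
|R(-2.08)|=0.4166 |R(-1.63)|=0.0233 |R(-1.42)|=0.1110
Bisect:
  x_lo=-2.8170 |R|=1.5750  x_hi=-0.1764 |R|=0.8382
  mid=-1.49672 |R|=0.06455 →hi
  mid=-2.15687 |R|=0.50315 →hi
  mid=-2.48694 |R|=0.95808 →hi
  mid=-2.65198 |R|=1.24404 →lo
  mid=-2.56946 |R|=1.09572 →lo
  mid=-2.52820 |R|=1.02560 →lo
  mid=-2.50757 |R|=0.99152 →hi
  ...
  [-2.51289,-2.51273] ⇒ x*=-2.5127
Interval (-2.5127, 0).

left endpoint -2.5127.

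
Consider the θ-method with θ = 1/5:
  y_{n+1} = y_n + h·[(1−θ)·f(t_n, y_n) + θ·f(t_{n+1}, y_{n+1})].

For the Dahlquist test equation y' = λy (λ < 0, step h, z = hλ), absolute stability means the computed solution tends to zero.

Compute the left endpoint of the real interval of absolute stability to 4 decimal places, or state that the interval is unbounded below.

left endpoint -3.3333.

With y'=λy (z=hλ):
  y_{n+1} = y_n + z·[4/5·y_n + 1/5·y_{n+1}] ⇒ (1 − 1/5z)y_{n+1} = (1 + 4/5z)y_n
  ⇒ R(z) = (1 + 4/5z)/(1 − 1/5z).

Solve |R(x)|<1 on ℝ⁻.
x=-1.63: |R|=0.2293
R=−1: 1+4/5x = −1+1/5x ⇒ -3/5x=2 ⇒ x=2/(-3/5)=-3.3333
Confirm numerically:
  x=-3.223: |R|=0.95975 <1
  x=-2.735: |R|=0.76794 <1
  x=-2.690: |R|=0.74902 <1
  x=-2.614: |R|=0.71657 <1
  x=-3.504: |R|=1.06021 >1
  x=-3.380: |R|=1.01671 >1
So |R|<1 on (-3.3333, 0).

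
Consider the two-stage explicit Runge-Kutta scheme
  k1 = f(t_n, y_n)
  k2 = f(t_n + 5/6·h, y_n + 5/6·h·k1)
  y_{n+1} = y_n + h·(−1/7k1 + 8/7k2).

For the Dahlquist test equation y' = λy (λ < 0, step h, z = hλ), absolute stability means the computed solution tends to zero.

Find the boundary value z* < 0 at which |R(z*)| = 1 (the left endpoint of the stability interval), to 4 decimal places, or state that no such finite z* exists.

Test eqn y'=λy, z=hλ:
  k1=λy_n ⇒ h·k1=z·y_n;  k2=λ(1+5/6z)y_n ⇒ h·k2=z(1+5/6z)y_n
  y_{n+1}/y_n = 1 − 1/7z + 8/7z(1+5/6z) = 1 + z + 20/21z²
  Hence R(z) = 1 + z + 20/21z².

Boundary: |R(x)|=1, x<0.
x=-1.25: |R|=1.2381
R=1: x+20/21x²=0 ⇒ x=−21/20=-1.0500; min R=1−1/(4·20/21)=0.7375>−1
Confirm numerically:
  x=-0.983: |R|=0.93728 <1
  x=-0.661: |R|=0.75512 <1
  x=-0.602: |R|=0.74315 <1
  x=-0.431: |R|=0.74592 <1
  x=-1.561: |R|=1.75969 >1
  x=-1.206: |R|=1.17918 >1
  x=-1.151: |R|=1.11072 >1
So |R|<1 on (-1.0500, 0).

z* = -1.0500.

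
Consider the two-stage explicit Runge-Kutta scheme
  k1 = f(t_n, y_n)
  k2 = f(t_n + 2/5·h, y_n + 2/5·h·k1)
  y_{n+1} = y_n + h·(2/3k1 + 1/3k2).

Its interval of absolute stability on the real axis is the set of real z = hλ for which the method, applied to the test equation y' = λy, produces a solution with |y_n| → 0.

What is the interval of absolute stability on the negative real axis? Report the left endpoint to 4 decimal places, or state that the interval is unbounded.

z∈(-7.5000,0).

Set f=λy, z=hλ:
  k1=λy_n ⇒ h·k1=z·y_n;  k2=λ(1+2/5z)y_n ⇒ h·k2=z(1+2/5z)y_n
  y_{n+1}/y_n = 1 + 2/3z + 1/3z(1+2/5z) = 1 + z + 2/15z²
  R(z) = 1 + z + 2/15z².

Solve |R(x)|<1 on ℝ⁻.
x=-1.2: |R|=0.0080
R=1: x+2/15x²=0 ⇒ x=−15/2=-7.5000; min R=1−1/(4·2/15)=-0.8750>−1
Confirm numerically:
  x=-5.865: |R|=0.27857 <1
  x=-5.026: |R|=0.65791 <1
  x=-3.351: |R|=0.85377 <1
  x=-3.331: |R|=0.85159 <1
  x=-7.727: |R|=1.23387 >1
  x=-7.670: |R|=1.17385 >1
  x=-7.575: |R|=1.07575 >1
Stable set (-7.5000, 0).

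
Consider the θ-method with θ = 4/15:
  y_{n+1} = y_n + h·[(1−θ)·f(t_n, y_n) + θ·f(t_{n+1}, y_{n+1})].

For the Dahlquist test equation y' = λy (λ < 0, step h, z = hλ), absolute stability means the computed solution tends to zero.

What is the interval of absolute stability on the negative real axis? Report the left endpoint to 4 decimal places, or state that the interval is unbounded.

On y'=λy, z=hλ:
  y_{n+1} = y_n + z·[11/15·y_n + 4/15·y_{n+1}] ⇒ (1 − 4/15z)y_{n+1} = (1 + 11/15z)y_n
  ⇒ R(z) = (1 + 11/15z)/(1 − 4/15z).

Boundary: |R(x)|=1, x<0.
x=-1.76: |R|=0.1978
R=−1: 1+11/15x = −1+4/15x ⇒ -7/15x=2 ⇒ x=2/(-7/15)=-4.2857
Confirm numerically:
  x=-3.590: |R|=0.83413 <1
  x=-2.297: |R|=0.42447 <1
  x=-1.878: |R|=0.25133 <1
  x=-4.473: |R|=1.03986 >1
  x=-4.394: |R|=1.02327 >1
Stable set (-4.2857, 0).

z∈(-4.2857,0).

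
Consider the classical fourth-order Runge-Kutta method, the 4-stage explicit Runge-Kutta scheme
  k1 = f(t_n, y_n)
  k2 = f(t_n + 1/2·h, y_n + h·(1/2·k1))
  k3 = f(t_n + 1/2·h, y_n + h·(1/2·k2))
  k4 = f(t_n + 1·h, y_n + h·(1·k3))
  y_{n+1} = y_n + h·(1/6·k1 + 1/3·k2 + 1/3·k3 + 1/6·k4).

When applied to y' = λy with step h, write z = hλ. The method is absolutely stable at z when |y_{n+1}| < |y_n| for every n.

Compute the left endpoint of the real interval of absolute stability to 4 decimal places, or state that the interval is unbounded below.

left endpoint -2.7853.

Test eqn y'=λy, z=hλ:
  order 4, 4-stage ⇒ R(z)=1+z+z^2/2+z^3/6+z^4/24
  (e.g. R(-0.56)=0.57163, |R|=0.57163)

Find x<0 with |R(x)|<1.
x=-0.56: |R|=0.5716
|R(-2.49)|=0.6387 |R(-2.28)|=0.4698 |R(-1.97)|=0.3238
Bisect:
  x_lo=-3.4794 |R|=2.6600  x_hi=-0.2556 |R|=0.7745
  mid=-1.86748 |R|=0.29757 →hi
  mid=-2.67344 |R|=0.84404 →hi
  mid=-3.07641 |R|=1.53528 →lo
  mid=-2.87493 |R|=1.14376 →lo
  mid=-2.77418 |R|=0.98338 →hi
  mid=-2.82455 |R|=1.06082 →lo
  mid=-2.79937 |R|=1.02143 →lo
  mid=-2.78677 |R|=1.00224 →lo
  mid=-2.78048 |R|=0.99276 →hi
  ...
  [-2.78540,-2.78520] ⇒ x*=-2.7853
Stable set (-2.7853, 0).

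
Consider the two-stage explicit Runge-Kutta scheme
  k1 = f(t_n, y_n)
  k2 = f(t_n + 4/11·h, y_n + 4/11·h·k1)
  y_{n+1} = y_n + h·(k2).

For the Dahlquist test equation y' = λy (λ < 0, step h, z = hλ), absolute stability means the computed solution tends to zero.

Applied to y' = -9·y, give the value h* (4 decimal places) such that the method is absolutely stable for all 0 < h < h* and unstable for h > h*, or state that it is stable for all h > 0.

With y'=λy (z=hλ):
  k1=λy_n ⇒ h·k1=z·y_n;  k2=λ(1+4/11z)y_n ⇒ h·k2=z(1+4/11z)y_n
  y_{n+1}/y_n = 1 + z(1+4/11z) = 1 + z + 4/11z²
  Hence R(z) = 1 + z + 4/11z².

Need |R(x)|<1, x<0.
x=-1.8: |R|=0.3782
R=1: x+4/11x²=0 ⇒ x=−11/4=-2.7500; min R=1−1/(4·4/11)=0.3125>−1
Confirm numerically:
  x=-2.555: |R|=0.81883 <1
  x=-2.525: |R|=0.79341 <1
  x=-1.456: |R|=0.31489 <1
  x=-3.315: |R|=1.68108 >1
  x=-3.234: |R|=1.56918 >1
So |R|<1 on (-2.7500, 0).

(-2.7500,0); λ=-9 ⇒ h* = (11/4)/9 = 0.3056.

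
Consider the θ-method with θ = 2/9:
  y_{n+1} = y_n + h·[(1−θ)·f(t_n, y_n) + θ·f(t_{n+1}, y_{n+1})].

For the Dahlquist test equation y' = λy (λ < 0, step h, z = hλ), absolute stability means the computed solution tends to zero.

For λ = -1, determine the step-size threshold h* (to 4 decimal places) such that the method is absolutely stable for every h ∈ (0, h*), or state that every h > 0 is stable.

(-3.6000,0); λ=-1 ⇒ h* = (18/5)/1 = 3.6000.

On y'=λy, z=hλ:
  y_{n+1} = y_n + z·[7/9·y_n + 2/9·y_{n+1}] ⇒ (1 − 2/9z)y_{n+1} = (1 + 7/9z)y_n
  ⇒ R(z) = (1 + 7/9z)/(1 − 2/9z).

Solve |R(x)|<1 on ℝ⁻.
x=-1.12: |R|=0.1032
R=−1: 1+7/9x = −1+2/9x ⇒ -5/9x=2 ⇒ x=2/(-5/9)=-3.6000
Confirm numerically:
  x=-3.506: |R|=0.97065 <1
  x=-3.404: |R|=0.93801 <1
  x=-3.232: |R|=0.88101 <1
  x=-3.978: |R|=1.11146 >1
  x=-3.796: |R|=1.05906 >1
  x=-3.711: |R|=1.03380 >1
Stable set (-3.6000, 0).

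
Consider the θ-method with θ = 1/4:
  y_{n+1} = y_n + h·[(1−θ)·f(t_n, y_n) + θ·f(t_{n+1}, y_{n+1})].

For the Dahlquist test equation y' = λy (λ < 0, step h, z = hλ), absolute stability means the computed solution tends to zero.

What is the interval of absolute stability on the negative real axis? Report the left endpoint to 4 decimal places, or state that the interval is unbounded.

z∈(-4.0000,0).

With y'=λy (z=hλ):
  y_{n+1} = y_n + z·[3/4·y_n + 1/4·y_{n+1}] ⇒ (1 − 1/4z)y_{n+1} = (1 + 3/4z)y_n
  Hence R(z) = (1 + 3/4z)/(1 − 1/4z).

Need |R(x)|<1, x<0.
x=-1.14: |R|=0.1128
R=−1: 1+3/4x = −1+1/4x ⇒ -1/2x=2 ⇒ x=2/(-1/2)=-4.0000
Confirm numerically:
  x=-3.451: |R|=0.85264 <1
  x=-3.043: |R|=0.72824 <1
  x=-3.034: |R|=0.72533 <1
  x=-2.378: |R|=0.49138 <1
  x=-4.343: |R|=1.08222 >1
  x=-4.027: |R|=1.00673 >1
So |R|<1 on (-4.0000, 0).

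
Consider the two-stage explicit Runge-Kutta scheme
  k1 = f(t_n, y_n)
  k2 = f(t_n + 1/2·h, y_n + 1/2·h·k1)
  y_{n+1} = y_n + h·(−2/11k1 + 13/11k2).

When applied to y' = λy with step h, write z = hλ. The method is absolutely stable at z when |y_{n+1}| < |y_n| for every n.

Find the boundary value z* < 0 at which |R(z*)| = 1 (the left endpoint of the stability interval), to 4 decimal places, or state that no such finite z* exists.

Set f=λy, z=hλ:
  k1=λy_n ⇒ h·k1=z·y_n;  k2=λ(1+1/2z)y_n ⇒ h·k2=z(1+1/2z)y_n
  y_{n+1}/y_n = 1 − 2/11z + 13/11z(1+1/2z) = 1 + z + 13/22z²
  so R(z) = 1 + z + 13/22z².

Boundary: |R(x)|=1, x<0.
x=-1.7: |R|=1.0077
R=1: x+13/22x²=0 ⇒ x=−22/13=-1.6923; min R=1−1/(4·13/22)=0.5769>−1
Confirm numerically:
  x=-1.515: |R|=0.84127 <1
  x=-1.148: |R|=0.63076 <1
  x=-0.953: |R|=0.58367 <1
  x=-0.848: |R|=0.57693 <1
  x=-2.263: |R|=1.76315 >1
  x=-1.876: |R|=1.20363 >1
Stable set (-1.6923, 0).

z* = -1.6923.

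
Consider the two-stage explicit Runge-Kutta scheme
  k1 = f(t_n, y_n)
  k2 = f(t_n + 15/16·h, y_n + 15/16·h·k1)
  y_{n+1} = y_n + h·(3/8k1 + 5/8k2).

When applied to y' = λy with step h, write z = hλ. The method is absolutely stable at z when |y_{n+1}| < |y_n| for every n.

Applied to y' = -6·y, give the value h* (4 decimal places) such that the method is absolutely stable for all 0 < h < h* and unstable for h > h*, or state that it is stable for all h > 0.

(-1.7067,0); λ=-6 ⇒ h* = (128/75)/6 = 0.2844.

Set f=λy, z=hλ:
  k1=λy_n ⇒ h·k1=z·y_n;  k2=λ(1+15/16z)y_n ⇒ h·k2=z(1+15/16z)y_n
  y_{n+1}/y_n = 1 + 3/8z + 5/8z(1+15/16z) = 1 + z + 75/128z²
  so R(z) = 1 + z + 75/128z².

Find x<0 with |R(x)|<1.
x=-1.53: |R|=0.8416
R=1: x+75/128x²=0 ⇒ x=−128/75=-1.7067; min R=1−1/(4·75/128)=0.5733>−1
Confirm numerically:
  x=-1.474: |R|=0.79905 <1
  x=-1.398: |R|=0.74716 <1
  x=-0.837: |R|=0.57349 <1
  x=-1.927: |R|=1.24878 >1
  x=-1.859: |R|=1.16593 >1
Interval (-1.7067, 0).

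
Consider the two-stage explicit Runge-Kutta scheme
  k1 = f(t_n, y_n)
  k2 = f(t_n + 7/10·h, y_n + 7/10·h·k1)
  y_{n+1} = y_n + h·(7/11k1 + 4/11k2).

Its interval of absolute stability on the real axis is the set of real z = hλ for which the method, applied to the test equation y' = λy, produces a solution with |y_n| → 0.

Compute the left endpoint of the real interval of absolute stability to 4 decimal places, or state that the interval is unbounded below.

left endpoint -3.9286.

On y'=λy, z=hλ:
  k1=λy_n ⇒ h·k1=z·y_n;  k2=λ(1+7/10z)y_n ⇒ h·k2=z(1+7/10z)y_n
  y_{n+1}/y_n = 1 + 7/11z + 4/11z(1+7/10z) = 1 + z + 14/55z²
  ⇒ R(z) = 1 + z + 14/55z².

Boundary: |R(x)|=1, x<0.
x=-0.35: |R|=0.6812
R=1: x+14/55x²=0 ⇒ x=−55/14=-3.9286; min R=1−1/(4·14/55)=0.0179>−1
Confirm numerically:
  x=-3.558: |R|=0.66438 <1
  x=-3.169: |R|=0.38729 <1
  x=-1.730: |R|=0.03183 <1
  x=-4.502: |R|=1.65713 >1
  x=-4.098: |R|=1.17674 >1
Stable set (-3.9286, 0).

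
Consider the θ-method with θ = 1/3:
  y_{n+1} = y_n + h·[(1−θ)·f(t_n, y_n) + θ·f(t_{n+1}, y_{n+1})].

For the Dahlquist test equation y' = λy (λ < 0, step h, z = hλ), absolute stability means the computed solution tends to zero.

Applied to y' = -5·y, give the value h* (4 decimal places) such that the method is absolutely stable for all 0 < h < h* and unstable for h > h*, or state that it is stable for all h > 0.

Test eqn y'=λy, z=hλ:
  y_{n+1} = y_n + z·[2/3·y_n + 1/3·y_{n+1}] ⇒ (1 − 1/3z)y_{n+1} = (1 + 2/3z)y_n
  Hence R(z) = (1 + 2/3z)/(1 − 1/3z).

Solve |R(x)|<1 on ℝ⁻.
x=-0.37: |R|=0.6706
R=−1: 1+2/3x = −1+1/3x ⇒ -1/3x=2 ⇒ x=2/(-1/3)=-6.0000
Confirm numerically:
  x=-5.325: |R|=0.91892 <1
  x=-5.218: |R|=0.90484 <1
  x=-3.107: |R|=0.52628 <1
  x=-3.008: |R|=0.50200 <1
  x=-6.251: |R|=1.02713 >1
  x=-6.127: |R|=1.01391 >1
  x=-6.077: |R|=1.00848 >1
Interval (-6.0000, 0).

(-6.0000,0); λ=-5 ⇒ h* = (6)/5 = 1.2000.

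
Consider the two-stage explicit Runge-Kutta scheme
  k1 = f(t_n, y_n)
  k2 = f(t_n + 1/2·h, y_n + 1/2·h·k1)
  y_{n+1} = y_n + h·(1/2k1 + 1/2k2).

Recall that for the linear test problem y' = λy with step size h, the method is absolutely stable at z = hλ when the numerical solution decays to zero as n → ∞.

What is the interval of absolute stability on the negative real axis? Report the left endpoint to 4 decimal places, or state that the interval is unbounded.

(-4.0000, 0).

On y'=λy, z=hλ:
  k1=λy_n ⇒ h·k1=z·y_n;  k2=λ(1+1/2z)y_n ⇒ h·k2=z(1+1/2z)y_n
  y_{n+1}/y_n = 1 + 1/2z + 1/2z(1+1/2z) = 1 + z + 1/4z²
  ⇒ R(z) = 1 + z + 1/4z².

Find x<0 with |R(x)|<1.
x=-1.21: |R|=0.1560
R=1: x+1/4x²=0 ⇒ x=−4=-4.0000; min R=1−1/(4·1/4)=0.0000>−1
Confirm numerically:
  x=-2.146: |R|=0.00533 <1
  x=-1.804: |R|=0.00960 <1
  x=-1.722: |R|=0.01932 <1
  x=-4.533: |R|=1.60402 >1
  x=-4.164: |R|=1.17072 >1
  x=-4.102: |R|=1.10460 >1
Interval (-4.0000, 0).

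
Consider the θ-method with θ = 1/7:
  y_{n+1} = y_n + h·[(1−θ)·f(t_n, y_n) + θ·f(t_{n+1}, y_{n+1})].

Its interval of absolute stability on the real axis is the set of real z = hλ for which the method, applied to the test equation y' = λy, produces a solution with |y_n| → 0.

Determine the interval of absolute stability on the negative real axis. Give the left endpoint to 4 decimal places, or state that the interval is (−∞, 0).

z∈(-2.8000,0).

Set f=λy, z=hλ:
  y_{n+1} = y_n + z·[6/7·y_n + 1/7·y_{n+1}] ⇒ (1 − 1/7z)y_{n+1} = (1 + 6/7z)y_n
  Hence R(z) = (1 + 6/7z)/(1 − 1/7z).

Need |R(x)|<1, x<0.
x=-1.42: |R|=0.1805
R=−1: 1+6/7x = −1+1/7x ⇒ -5/7x=2 ⇒ x=2/(-5/7)=-2.8000
Confirm numerically:
  x=-2.447: |R|=0.81317 <1
  x=-2.433: |R|=0.80547 <1
  x=-2.222: |R|=0.68662 <1
  x=-1.563: |R|=0.27771 <1
  x=-3.232: |R|=1.21110 >1
  x=-3.134: |R|=1.16479 >1
  x=-2.917: |R|=1.05899 >1
Interval (-2.8000, 0).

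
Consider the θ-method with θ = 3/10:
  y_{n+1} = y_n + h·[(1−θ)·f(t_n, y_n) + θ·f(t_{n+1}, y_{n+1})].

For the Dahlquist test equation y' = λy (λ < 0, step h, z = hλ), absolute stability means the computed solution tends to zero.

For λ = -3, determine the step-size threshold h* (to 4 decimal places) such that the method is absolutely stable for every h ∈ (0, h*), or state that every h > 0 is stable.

(-5.0000,0); λ=-3 ⇒ h* = (5)/3 = 1.6667.

Set f=λy, z=hλ:
  y_{n+1} = y_n + z·[7/10·y_n + 3/10·y_{n+1}] ⇒ (1 − 3/10z)y_{n+1} = (1 + 7/10z)y_n
  Hence R(z) = (1 + 7/10z)/(1 − 3/10z).

Need |R(x)|<1, x<0.
x=-0.49: |R|=0.5728
R=−1: 1+7/10x = −1+3/10x ⇒ -2/5x=2 ⇒ x=2/(-2/5)=-5.0000
Confirm numerically:
  x=-4.962: |R|=0.99389 <1
  x=-3.268: |R|=0.65017 <1
  x=-3.058: |R|=0.59487 <1
  x=-2.294: |R|=0.35884 <1
  x=-5.584: |R|=1.08732 >1
  x=-5.517: |R|=1.07789 >1
Stable set (-5.0000, 0).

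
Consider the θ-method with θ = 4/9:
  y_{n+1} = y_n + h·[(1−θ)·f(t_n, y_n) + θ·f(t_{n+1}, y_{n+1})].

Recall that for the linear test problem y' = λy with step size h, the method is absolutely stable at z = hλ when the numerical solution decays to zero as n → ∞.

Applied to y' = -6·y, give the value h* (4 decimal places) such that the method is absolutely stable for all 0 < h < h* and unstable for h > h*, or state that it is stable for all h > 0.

(-18.0000,0); λ=-6 ⇒ h* = (18)/6 = 3.0000.

With y'=λy (z=hλ):
  y_{n+1} = y_n + z·[5/9·y_n + 4/9·y_{n+1}] ⇒ (1 − 4/9z)y_{n+1} = (1 + 5/9z)y_n
  so R(z) = (1 + 5/9z)/(1 − 4/9z).

Boundary: |R(x)|=1, x<0.
x=-0.41: |R|=0.6532
R=−1: 1+5/9x = −1+4/9x ⇒ -1/9x=2 ⇒ x=2/(-1/9)=-18.0000
Confirm numerically:
  x=-12.511: |R|=0.90704 <1
  x=-12.009: |R|=0.89496 <1
  x=-10.334: |R|=0.84770 <1
  x=-18.493: |R|=1.00594 >1
  x=-18.048: |R|=1.00059 >1
Interval (-18.0000, 0).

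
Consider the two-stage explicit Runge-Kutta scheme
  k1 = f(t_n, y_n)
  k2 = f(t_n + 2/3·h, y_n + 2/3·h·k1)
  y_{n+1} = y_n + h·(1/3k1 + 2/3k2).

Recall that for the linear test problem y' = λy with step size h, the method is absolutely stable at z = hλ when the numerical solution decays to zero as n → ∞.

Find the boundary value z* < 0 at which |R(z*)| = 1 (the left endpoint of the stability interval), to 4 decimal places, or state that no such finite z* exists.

Set f=λy, z=hλ:
  k1=λy_n ⇒ h·k1=z·y_n;  k2=λ(1+2/3z)y_n ⇒ h·k2=z(1+2/3z)y_n
  y_{n+1}/y_n = 1 + 1/3z + 2/3z(1+2/3z) = 1 + z + 4/9z²
  R(z) = 1 + z + 4/9z².

Need |R(x)|<1, x<0.
x=-1.66: |R|=0.5647
R=1: x+4/9x²=0 ⇒ x=−9/4=-2.2500; min R=1−1/(4·4/9)=0.4375>−1
Confirm numerically:
  x=-2.202: |R|=0.95302 <1
  x=-1.997: |R|=0.77545 <1
  x=-1.561: |R|=0.52199 <1
  x=-1.260: |R|=0.44560 <1
  x=-2.765: |R|=1.63288 >1
  x=-2.484: |R|=1.25834 >1
  x=-2.380: |R|=1.13751 >1
So |R|<1 on (-2.2500, 0).

left endpoint -2.2500.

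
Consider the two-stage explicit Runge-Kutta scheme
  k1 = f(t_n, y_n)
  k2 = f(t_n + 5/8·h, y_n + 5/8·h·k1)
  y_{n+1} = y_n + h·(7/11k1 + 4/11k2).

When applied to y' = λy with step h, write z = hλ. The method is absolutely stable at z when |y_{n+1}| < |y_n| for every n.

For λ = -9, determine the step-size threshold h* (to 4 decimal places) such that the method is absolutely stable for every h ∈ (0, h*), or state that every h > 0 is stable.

(-4.4000,0); λ=-9 ⇒ h* = (22/5)/9 = 0.4889.

With y'=λy (z=hλ):
  k1=λy_n ⇒ h·k1=z·y_n;  k2=λ(1+5/8z)y_n ⇒ h·k2=z(1+5/8z)y_n
  y_{n+1}/y_n = 1 + 7/11z + 4/11z(1+5/8z) = 1 + z + 5/22z²
  Hence R(z) = 1 + z + 5/22z².

Find x<0 with |R(x)|<1.
x=-1.33: |R|=0.0720
R=1: x+5/22x²=0 ⇒ x=−22/5=-4.4000; min R=1−1/(4·5/22)=-0.1000>−1
Confirm numerically:
  x=-4.166: |R|=0.77844 <1
  x=-3.592: |R|=0.34038 <1
  x=-3.219: |R|=0.13599 <1
  x=-4.885: |R|=1.53846 >1
  x=-4.650: |R|=1.26420 >1
Interval (-4.4000, 0).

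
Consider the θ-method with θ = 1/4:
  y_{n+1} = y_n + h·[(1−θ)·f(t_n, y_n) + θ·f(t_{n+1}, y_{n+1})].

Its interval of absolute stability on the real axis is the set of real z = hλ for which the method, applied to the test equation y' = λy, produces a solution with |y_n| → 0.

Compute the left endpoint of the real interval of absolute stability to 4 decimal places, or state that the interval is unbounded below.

Test eqn y'=λy, z=hλ:
  y_{n+1} = y_n + z·[3/4·y_n + 1/4·y_{n+1}] ⇒ (1 − 1/4z)y_{n+1} = (1 + 3/4z)y_n
  Hence R(z) = (1 + 3/4z)/(1 − 1/4z).

Boundary: |R(x)|=1, x<0.
x=-1.47: |R|=0.0750
R=−1: 1+3/4x = −1+1/4x ⇒ -1/2x=2 ⇒ x=2/(-1/2)=-4.0000
Confirm numerically:
  x=-2.728: |R|=0.62188 <1
  x=-2.482: |R|=0.53163 <1
  x=-2.257: |R|=0.44286 <1
  x=-1.613: |R|=0.14947 <1
  x=-4.492: |R|=1.11587 >1
  x=-4.314: |R|=1.07554 >1
  x=-4.274: |R|=1.06623 >1
Interval (-4.0000, 0).

left endpoint -4.0000.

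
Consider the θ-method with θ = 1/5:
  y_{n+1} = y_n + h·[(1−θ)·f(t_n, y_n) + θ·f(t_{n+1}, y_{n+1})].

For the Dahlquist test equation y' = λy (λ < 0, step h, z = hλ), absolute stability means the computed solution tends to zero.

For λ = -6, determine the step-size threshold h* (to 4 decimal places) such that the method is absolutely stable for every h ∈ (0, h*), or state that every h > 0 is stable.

Test eqn y'=λy, z=hλ:
  y_{n+1} = y_n + z·[4/5·y_n + 1/5·y_{n+1}] ⇒ (1 − 1/5z)y_{n+1} = (1 + 4/5z)y_n
  ⇒ R(z) = (1 + 4/5z)/(1 − 1/5z).

Need |R(x)|<1, x<0.
x=-1.41: |R|=0.0998
R=−1: 1+4/5x = −1+1/5x ⇒ -3/5x=2 ⇒ x=2/(-3/5)=-3.3333
Confirm numerically:
  x=-2.601: |R|=0.71096 <1
  x=-2.143: |R|=0.50007 <1
  x=-1.644: |R|=0.23721 <1
  x=-1.395: |R|=0.09070 <1
  x=-3.848: |R|=1.17450 >1
  x=-3.681: |R|=1.12015 >1
  x=-3.506: |R|=1.06090 >1
So |R|<1 on (-3.3333, 0).

(-3.3333,0); λ=-6 ⇒ h* = (10/3)/6 = 0.5556.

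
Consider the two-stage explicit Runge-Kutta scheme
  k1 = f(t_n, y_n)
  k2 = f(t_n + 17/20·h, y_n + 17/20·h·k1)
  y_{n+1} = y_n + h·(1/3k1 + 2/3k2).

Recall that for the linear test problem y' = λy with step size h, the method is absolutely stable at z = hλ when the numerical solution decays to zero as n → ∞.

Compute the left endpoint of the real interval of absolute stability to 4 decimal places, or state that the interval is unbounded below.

z* = -1.7647.

With y'=λy (z=hλ):
  k1=λy_n ⇒ h·k1=z·y_n;  k2=λ(1+17/20z)y_n ⇒ h·k2=z(1+17/20z)y_n
  y_{n+1}/y_n = 1 + 1/3z + 2/3z(1+17/20z) = 1 + z + 17/30z²
  Hence R(z) = 1 + z + 17/30z².

Need |R(x)|<1, x<0.
x=-1.42: |R|=0.7226
R=1: x+17/30x²=0 ⇒ x=−30/17=-1.7647; min R=1−1/(4·17/30)=0.5588>−1
Confirm numerically:
  x=-1.003: |R|=0.56707 <1
  x=-0.994: |R|=0.56589 <1
  x=-0.851: |R|=0.55938 <1
  x=-0.837: |R|=0.55999 <1
  x=-2.285: |R|=1.67369 >1
  x=-1.878: |R|=1.12057 >1
Interval (-1.7647, 0).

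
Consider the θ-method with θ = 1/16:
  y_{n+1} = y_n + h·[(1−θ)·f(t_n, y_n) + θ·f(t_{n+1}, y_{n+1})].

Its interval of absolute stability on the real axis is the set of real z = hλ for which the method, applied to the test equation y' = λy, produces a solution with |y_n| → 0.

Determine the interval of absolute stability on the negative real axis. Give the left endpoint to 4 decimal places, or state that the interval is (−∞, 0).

z∈(-2.2857,0).

On y'=λy, z=hλ:
  y_{n+1} = y_n + z·[15/16·y_n + 1/16·y_{n+1}] ⇒ (1 − 1/16z)y_{n+1} = (1 + 15/16z)y_n
  Hence R(z) = (1 + 15/16z)/(1 − 1/16z).

Need |R(x)|<1, x<0.
x=-0.8: |R|=0.2381
R=−1: 1+15/16x = −1+1/16x ⇒ -7/8x=2 ⇒ x=2/(-7/8)=-2.2857
Confirm numerically:
  x=-2.242: |R|=0.96645 <1
  x=-1.765: |R|=0.58964 <1
  x=-1.446: |R|=0.32615 <1
  x=-2.821: |R|=1.39817 >1
  x=-2.805: |R|=1.38660 >1
Stable set (-2.2857, 0).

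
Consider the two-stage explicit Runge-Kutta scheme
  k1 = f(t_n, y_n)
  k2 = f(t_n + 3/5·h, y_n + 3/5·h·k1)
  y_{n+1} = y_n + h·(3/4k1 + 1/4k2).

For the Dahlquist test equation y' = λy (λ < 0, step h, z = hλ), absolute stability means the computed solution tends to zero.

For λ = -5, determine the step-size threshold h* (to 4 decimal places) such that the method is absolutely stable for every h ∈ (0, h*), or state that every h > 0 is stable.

(-6.6667,0); λ=-5 ⇒ h* = (20/3)/5 = 1.3333.

On y'=λy, z=hλ:
  k1=λy_n ⇒ h·k1=z·y_n;  k2=λ(1+3/5z)y_n ⇒ h·k2=z(1+3/5z)y_n
  y_{n+1}/y_n = 1 + 3/4z + 1/4z(1+3/5z) = 1 + z + 3/20z²
  so R(z) = 1 + z + 3/20z².

Boundary: |R(x)|=1, x<0.
x=-1.58: |R|=0.2055
R=1: x+3/20x²=0 ⇒ x=−20/3=-6.6667; min R=1−1/(4·3/20)=-0.6667>−1
Confirm numerically:
  x=-5.845: |R|=0.27960 <1
  x=-4.027: |R|=0.59449 <1
  x=-3.131: |R|=0.66053 <1
  x=-7.255: |R|=1.64025 >1
  x=-7.236: |R|=1.61795 >1
Stable set (-6.6667, 0).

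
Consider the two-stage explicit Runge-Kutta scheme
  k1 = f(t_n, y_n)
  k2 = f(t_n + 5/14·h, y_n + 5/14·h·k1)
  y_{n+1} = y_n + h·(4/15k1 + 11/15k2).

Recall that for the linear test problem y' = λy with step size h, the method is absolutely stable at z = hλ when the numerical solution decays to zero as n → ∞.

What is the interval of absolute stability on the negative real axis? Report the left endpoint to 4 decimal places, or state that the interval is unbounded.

With y'=λy (z=hλ):
  k1=λy_n ⇒ h·k1=z·y_n;  k2=λ(1+5/14z)y_n ⇒ h·k2=z(1+5/14z)y_n
  y_{n+1}/y_n = 1 + 4/15z + 11/15z(1+5/14z) = 1 + z + 11/42z²
  ⇒ R(z) = 1 + z + 11/42z².

Solve |R(x)|<1 on ℝ⁻.
x=-0.97: |R|=0.2764
R=1: x+11/42x²=0 ⇒ x=−42/11=-3.8182; min R=1−1/(4·11/42)=0.0455>−1
Confirm numerically:
  x=-3.444: |R|=0.66249 <1
  x=-2.844: |R|=0.27437 <1
  x=-2.497: |R|=0.13598 <1
  x=-4.145: |R|=1.35479 >1
  x=-4.099: |R|=1.30147 >1
  x=-3.988: |R|=1.17737 >1
Stable set (-3.8182, 0).

z∈(-3.8182,0).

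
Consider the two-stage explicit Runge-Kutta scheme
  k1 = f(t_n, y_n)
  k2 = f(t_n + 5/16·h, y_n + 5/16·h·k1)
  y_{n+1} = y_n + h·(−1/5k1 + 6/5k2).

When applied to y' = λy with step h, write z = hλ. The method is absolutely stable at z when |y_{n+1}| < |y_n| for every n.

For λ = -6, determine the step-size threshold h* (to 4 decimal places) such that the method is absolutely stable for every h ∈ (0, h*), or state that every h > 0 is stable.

(-2.6667,0); λ=-6 ⇒ h* = (8/3)/6 = 0.4444.

With y'=λy (z=hλ):
  k1=λy_n ⇒ h·k1=z·y_n;  k2=λ(1+5/16z)y_n ⇒ h·k2=z(1+5/16z)y_n
  y_{n+1}/y_n = 1 − 1/5z + 6/5z(1+5/16z) = 1 + z + 3/8z²
  R(z) = 1 + z + 3/8z².

Need |R(x)|<1, x<0.
x=-1.61: |R|=0.3620
R=1: x+3/8x²=0 ⇒ x=−8/3=-2.6667; min R=1−1/(4·3/8)=0.3333>−1
Confirm numerically:
  x=-2.096: |R|=0.55146 <1
  x=-1.763: |R|=0.40256 <1
  x=-1.361: |R|=0.33362 <1
  x=-3.250: |R|=1.71094 >1
  x=-3.217: |R|=1.66391 >1
  x=-2.880: |R|=1.23040 >1
So |R|<1 on (-2.6667, 0).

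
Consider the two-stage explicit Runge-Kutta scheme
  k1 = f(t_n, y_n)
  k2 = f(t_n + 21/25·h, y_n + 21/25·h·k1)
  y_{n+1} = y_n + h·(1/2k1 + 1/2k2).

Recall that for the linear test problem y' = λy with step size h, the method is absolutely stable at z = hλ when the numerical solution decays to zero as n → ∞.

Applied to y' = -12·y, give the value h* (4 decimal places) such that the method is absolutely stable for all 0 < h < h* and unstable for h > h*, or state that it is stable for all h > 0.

(-2.3810,0); λ=-12 ⇒ h* = (50/21)/12 = 0.1984.

On y'=λy, z=hλ:
  k1=λy_n ⇒ h·k1=z·y_n;  k2=λ(1+21/25z)y_n ⇒ h·k2=z(1+21/25z)y_n
  y_{n+1}/y_n = 1 + 1/2z + 1/2z(1+21/25z) = 1 + z + 21/50z²
  ⇒ R(z) = 1 + z + 21/50z².

Need |R(x)|<1, x<0.
x=-0.97: |R|=0.4252
R=1: x+21/50x²=0 ⇒ x=−50/21=-2.3810; min R=1−1/(4·21/50)=0.4048>−1
Confirm numerically:
  x=-1.976: |R|=0.66392 <1
  x=-1.789: |R|=0.55522 <1
  x=-1.665: |R|=0.49933 <1
  x=-1.537: |R|=0.45519 <1
  x=-2.659: |R|=1.31052 >1
  x=-2.470: |R|=1.09238 >1
  x=-2.416: |R|=1.03556 >1
So |R|<1 on (-2.3810, 0).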